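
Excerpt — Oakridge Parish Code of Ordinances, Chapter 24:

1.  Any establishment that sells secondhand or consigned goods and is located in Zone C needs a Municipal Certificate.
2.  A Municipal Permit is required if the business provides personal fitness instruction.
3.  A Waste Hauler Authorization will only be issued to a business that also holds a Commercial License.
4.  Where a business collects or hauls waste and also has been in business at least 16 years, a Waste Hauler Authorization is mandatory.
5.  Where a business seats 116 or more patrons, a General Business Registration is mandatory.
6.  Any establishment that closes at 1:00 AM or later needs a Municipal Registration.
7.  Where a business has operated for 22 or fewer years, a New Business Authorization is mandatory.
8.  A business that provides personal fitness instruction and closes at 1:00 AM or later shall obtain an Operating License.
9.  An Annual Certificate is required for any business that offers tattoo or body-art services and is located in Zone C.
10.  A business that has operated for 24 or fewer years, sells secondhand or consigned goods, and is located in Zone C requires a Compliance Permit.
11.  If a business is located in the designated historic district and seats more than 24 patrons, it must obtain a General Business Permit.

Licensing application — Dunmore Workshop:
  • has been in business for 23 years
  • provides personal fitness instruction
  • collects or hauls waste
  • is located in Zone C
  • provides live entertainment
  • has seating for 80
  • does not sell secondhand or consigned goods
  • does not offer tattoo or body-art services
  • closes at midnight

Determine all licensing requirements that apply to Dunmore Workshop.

Commercial License, Municipal Permit, Waste Hauler Authorization

1. does not sell secondhand or consigned goods; is located in Zone C → Municipal Certificate not required.
2. provides personal fitness instruction → Municipal Permit required.
3. Waste Hauler Authorization is required → Commercial License also required.
4. collects or hauls waste; years in business 23 ≥ 16 → Waste Hauler Authorization required.
5. seating 80 < 116 → General Business Registration not required.
6. closes midnight, at/before 1:00 AM → Municipal Registration not required.
7. years in business 23 > 22 → New Business Authorization not required.
8. provides personal fitness instruction; closes midnight, at/before 1:00 AM → Operating License not required.
9. does not offer tattoo or body-art services; is located in Zone C → Annual Certificate not required.
10. years in business 23 ≤ 24; does not sell secondhand or consigned goods; is located in Zone C → Compliance Permit not required.
11. is located in Zone C (not: is located in the designated historic district); seating 80 > 24 → General Business Permit not required.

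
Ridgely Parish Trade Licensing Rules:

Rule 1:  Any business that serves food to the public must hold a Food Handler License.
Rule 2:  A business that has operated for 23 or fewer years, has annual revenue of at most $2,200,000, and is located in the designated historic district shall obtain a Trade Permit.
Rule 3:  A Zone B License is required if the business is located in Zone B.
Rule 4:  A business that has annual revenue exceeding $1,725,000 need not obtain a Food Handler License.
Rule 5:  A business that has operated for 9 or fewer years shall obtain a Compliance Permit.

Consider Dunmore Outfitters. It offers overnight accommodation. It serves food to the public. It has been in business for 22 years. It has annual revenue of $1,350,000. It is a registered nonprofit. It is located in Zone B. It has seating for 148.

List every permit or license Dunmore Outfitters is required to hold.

Food Handler License, Zone B License

Rule 1: serves food to the public → Food Handler License required.
Rule 2: years in business 22 ≤ 23; revenue $1,350,000 ≤ $2,200,000; is located in Zone B (not: is located in the designated historic district) → Trade Permit not required.
Rule 3: is located in Zone B → Zone B License required.
Rule 4: revenue $1,350,000 ≤ $1,725,000 → Food Handler License exemption does not apply.
Rule 5: years in business 22 > 9 → Compliance Permit not required.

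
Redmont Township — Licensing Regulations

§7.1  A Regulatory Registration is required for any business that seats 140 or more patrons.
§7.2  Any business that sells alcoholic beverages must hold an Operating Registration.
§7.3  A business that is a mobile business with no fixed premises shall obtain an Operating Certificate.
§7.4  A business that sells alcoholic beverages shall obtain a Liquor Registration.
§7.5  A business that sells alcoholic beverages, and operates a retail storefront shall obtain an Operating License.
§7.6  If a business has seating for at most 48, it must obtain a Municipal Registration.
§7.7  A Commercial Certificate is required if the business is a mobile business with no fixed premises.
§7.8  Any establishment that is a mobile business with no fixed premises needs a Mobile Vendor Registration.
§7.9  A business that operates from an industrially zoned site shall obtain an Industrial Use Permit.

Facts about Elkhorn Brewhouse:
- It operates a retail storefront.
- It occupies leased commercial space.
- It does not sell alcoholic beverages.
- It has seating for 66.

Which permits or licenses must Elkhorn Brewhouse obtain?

§7.1 seating 66 < 140 → Regulatory Registration not required.
§7.2 does not sell alcoholic beverages → Operating Registration not required.
§7.3 occupies leased commercial space (not: is a mobile business with no fixed premises) → Operating Certificate not required.
§7.4 does not sell alcoholic beverages → Liquor Registration not required.
§7.5 does not sell alcoholic beverages; operates a retail storefront → Operating License not required.
§7.6 seating 66 > 48 → Municipal Registration not required.
§7.7 occupies leased commercial space (not: is a mobile business with no fixed premises) → Commercial Certificate not required.
§7.8 occupies leased commercial space (not: is a mobile business with no fixed premises) → Mobile Vendor Registration not required.
§7.9 occupies leased commercial space (not: operates from an industrially zoned site) → Industrial Use Permit not required.

None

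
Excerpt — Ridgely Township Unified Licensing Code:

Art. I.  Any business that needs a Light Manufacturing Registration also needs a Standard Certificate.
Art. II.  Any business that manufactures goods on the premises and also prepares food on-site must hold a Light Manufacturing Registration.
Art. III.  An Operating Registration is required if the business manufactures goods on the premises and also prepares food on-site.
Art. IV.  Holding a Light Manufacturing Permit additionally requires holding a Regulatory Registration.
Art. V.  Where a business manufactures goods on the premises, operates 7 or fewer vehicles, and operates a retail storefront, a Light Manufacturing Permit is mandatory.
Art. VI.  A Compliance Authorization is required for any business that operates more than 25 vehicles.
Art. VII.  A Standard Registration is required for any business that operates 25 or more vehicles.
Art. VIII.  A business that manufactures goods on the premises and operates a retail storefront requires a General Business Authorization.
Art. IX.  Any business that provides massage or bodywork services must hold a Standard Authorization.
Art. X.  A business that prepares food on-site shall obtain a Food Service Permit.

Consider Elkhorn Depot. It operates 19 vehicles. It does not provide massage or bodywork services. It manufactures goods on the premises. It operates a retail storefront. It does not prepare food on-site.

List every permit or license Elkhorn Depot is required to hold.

General Business Authorization

Art. I. Light Manufacturing Registration is not required → no effect.
Art. II. manufactures goods on the premises; does not prepare food on-site → Light Manufacturing Registration not required.
Art. III. manufactures goods on the premises; does not prepare food on-site → Operating Registration not required.
Art. IV. Light Manufacturing Permit is not required → no effect.
Art. V. manufactures goods on the premises; vehicles 19 > 7; operates a retail storefront → Light Manufacturing Permit not required.
Art. VI. vehicles 19 ≤ 25 → Compliance Authorization not required.
Art. VII. vehicles 19 < 25 → Standard Registration not required.
Art. VIII. manufactures goods on the premises; operates a retail storefront → General Business Authorization required.
Art. IX. does not provide massage or bodywork services → Standard Authorization not required.
Art. X. does not prepare food on-site → Food Service Permit not required.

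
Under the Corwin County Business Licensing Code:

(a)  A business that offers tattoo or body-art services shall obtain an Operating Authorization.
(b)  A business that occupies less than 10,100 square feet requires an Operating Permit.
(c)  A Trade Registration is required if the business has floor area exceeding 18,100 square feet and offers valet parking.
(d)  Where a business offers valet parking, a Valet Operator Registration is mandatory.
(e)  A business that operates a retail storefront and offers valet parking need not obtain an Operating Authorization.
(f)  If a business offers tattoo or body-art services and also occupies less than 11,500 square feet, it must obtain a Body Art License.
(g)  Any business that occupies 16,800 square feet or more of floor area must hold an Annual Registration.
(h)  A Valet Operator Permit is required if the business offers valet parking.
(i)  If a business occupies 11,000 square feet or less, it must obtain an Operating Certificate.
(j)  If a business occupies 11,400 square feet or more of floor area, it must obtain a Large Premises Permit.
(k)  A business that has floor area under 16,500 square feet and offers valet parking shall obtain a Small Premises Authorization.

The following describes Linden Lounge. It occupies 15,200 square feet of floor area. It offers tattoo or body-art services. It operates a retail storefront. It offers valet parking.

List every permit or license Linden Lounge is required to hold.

(a) offers tattoo or body-art services → Operating Authorization required.
(b) floor area 15,200 square feet ≥ 10,100 square feet → Operating Permit not required.
(c) floor area 15,200 square feet ≤ 18,100 square feet; offers valet parking → Trade Registration not required.
(d) offers valet parking → Valet Operator Registration required.
(e) operates a retail storefront; offers valet parking → exempt from Operating Authorization.
(f) offers tattoo or body-art services; floor area 15,200 square feet ≥ 11,500 square feet → Body Art License not required.
(g) floor area 15,200 square feet < 16,800 square feet → Annual Registration not required.
(h) offers valet parking → Valet Operator Permit required.
(i) floor area 15,200 square feet > 11,000 square feet → Operating Certificate not required.
(j) floor area 15,200 square feet ≥ 11,400 square feet → Large Premises Permit required.
(k) floor area 15,200 square feet < 16,500 square feet; offers valet parking → Small Premises Authorization required.

Large Premises Permit, Small Premises Authorization, Valet Operator Permit, Valet Operator Registration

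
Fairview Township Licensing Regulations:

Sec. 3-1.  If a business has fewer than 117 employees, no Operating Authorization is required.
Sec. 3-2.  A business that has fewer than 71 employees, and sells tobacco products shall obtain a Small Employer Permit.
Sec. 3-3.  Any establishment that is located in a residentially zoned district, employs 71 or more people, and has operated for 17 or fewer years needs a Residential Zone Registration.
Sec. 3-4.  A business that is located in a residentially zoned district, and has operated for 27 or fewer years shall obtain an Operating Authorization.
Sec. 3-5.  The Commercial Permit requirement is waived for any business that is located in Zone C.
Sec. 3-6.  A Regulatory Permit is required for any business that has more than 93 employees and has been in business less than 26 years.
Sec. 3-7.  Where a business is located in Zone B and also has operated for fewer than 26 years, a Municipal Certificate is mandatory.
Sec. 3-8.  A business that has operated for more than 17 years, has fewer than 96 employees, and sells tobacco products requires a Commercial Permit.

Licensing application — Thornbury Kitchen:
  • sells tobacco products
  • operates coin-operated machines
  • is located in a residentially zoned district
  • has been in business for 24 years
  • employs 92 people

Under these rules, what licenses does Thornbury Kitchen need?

Sec. 3-1. employees 92 < 117 → exempt from Operating Authorization.
Sec. 3-2. employees 92 ≥ 71; sells tobacco products → Small Employer Permit not required.
Sec. 3-3. is located in a residentially zoned district; employees 92 ≥ 71; years in business 24 > 17 → Residential Zone Registration not required.
Sec. 3-4. is located in a residentially zoned district; years in business 24 ≤ 27 → Operating Authorization required.
Sec. 3-5. is located in a residentially zoned district (not: is located in Zone C) → Commercial Permit exemption does not apply.
Sec. 3-6. employees 92 ≤ 93; years in business 24 < 26 → Regulatory Permit not required.
Sec. 3-7. is located in a residentially zoned district (not: is located in Zone B); years in business 24 < 26 → Municipal Certificate not required.
Sec. 3-8. years in business 24 > 17; employees 92 < 96; sells tobacco products → Commercial Permit required.

Commercial Permit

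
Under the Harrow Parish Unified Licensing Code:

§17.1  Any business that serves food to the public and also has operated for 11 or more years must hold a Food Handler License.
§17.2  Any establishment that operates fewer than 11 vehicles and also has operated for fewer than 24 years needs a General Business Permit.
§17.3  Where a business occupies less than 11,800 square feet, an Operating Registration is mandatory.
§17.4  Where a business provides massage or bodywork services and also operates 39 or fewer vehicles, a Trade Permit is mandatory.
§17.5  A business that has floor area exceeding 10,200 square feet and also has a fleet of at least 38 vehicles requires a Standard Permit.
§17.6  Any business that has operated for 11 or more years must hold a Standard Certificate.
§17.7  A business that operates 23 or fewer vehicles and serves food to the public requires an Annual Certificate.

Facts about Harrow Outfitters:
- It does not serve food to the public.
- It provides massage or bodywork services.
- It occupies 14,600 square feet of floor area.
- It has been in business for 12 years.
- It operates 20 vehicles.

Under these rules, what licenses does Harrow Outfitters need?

§17.1 does not serve food to the public; years in business 12 ≥ 11 → Food Handler License not required.
§17.2 vehicles 20 ≥ 11; years in business 12 < 24 → General Business Permit not required.
§17.3 floor area 14,600 square feet ≥ 11,800 square feet → Operating Registration not required.
§17.4 provides massage or bodywork services; vehicles 20 ≤ 39 → Trade Permit required.
§17.5 floor area 14,600 square feet > 10,200 square feet; vehicles 20 < 38 → Standard Permit not required.
§17.6 years in business 12 ≥ 11 → Standard Certificate required.
§17.7 vehicles 20 ≤ 23; does not serve food to the public → Annual Certificate not required.

Standard Certificate, Trade Permit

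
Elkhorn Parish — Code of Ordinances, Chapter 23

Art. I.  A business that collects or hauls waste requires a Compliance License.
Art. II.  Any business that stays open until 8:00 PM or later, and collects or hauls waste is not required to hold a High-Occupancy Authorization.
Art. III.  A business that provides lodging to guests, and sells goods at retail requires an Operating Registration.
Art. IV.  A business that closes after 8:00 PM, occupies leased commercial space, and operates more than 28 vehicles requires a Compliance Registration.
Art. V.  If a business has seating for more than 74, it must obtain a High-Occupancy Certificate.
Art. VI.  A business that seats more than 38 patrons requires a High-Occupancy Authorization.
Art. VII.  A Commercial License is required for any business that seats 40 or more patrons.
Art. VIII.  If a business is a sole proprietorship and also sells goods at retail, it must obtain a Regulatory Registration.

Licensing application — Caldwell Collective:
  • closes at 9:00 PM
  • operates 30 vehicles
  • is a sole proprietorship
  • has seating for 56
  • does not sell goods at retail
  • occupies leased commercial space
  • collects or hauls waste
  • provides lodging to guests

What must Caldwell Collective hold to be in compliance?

Commercial License, Compliance License, Compliance Registration

Art. I. collects or hauls waste → Compliance License required.
Art. II. closes 9:00 PM, after 8:00 PM; collects or hauls waste → exempt from High-Occupancy Authorization.
Art. III. provides lodging to guests; does not sell goods at retail → Operating Registration not required.
Art. IV. closes 9:00 PM, after 8:00 PM; occupies leased commercial space; vehicles 30 > 28 → Compliance Registration required.
Art. V. seating 56 ≤ 74 → High-Occupancy Certificate not required.
Art. VI. seating 56 > 38 → High-Occupancy Authorization required.
Art. VII. seating 56 ≥ 40 → Commercial License required.
Art. VIII. is a sole proprietorship; does not sell goods at retail → Regulatory Registration not required.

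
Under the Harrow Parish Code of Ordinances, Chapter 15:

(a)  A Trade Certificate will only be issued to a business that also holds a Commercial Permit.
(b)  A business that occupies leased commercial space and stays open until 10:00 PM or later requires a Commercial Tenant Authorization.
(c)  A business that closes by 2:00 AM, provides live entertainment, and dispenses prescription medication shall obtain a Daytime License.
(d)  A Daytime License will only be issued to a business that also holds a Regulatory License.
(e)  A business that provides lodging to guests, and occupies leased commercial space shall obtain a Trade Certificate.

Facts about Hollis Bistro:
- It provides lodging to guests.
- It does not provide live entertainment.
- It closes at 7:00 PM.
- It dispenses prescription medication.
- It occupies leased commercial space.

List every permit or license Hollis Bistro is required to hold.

(a) Trade Certificate is required → Commercial Permit also required.
(b) occupies leased commercial space; closes 7:00 PM, at/before 10:00 PM → Commercial Tenant Authorization not required.
(c) closes 7:00 PM, at/before 2:00 AM; does not provide live entertainment; dispenses prescription medication → Daytime License not required.
(d) Daytime License is not required → no effect.
(e) provides lodging to guests; occupies leased commercial space → Trade Certificate required.

Commercial Permit, Trade Certificate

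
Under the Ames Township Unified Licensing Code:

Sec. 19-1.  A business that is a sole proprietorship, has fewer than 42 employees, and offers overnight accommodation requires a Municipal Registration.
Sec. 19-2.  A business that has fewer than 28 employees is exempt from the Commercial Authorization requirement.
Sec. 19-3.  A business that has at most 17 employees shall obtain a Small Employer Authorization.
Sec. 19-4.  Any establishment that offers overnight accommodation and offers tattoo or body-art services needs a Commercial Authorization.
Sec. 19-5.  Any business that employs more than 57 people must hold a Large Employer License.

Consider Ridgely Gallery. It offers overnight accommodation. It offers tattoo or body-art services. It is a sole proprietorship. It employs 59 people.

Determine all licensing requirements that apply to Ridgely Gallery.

Commercial Authorization, Large Employer License

Sec. 19-1. is a sole proprietorship; employees 59 ≥ 42; offers overnight accommodation → Municipal Registration not required.
Sec. 19-2. employees 59 ≥ 28 → Commercial Authorization exemption does not apply.
Sec. 19-3. employees 59 > 17 → Small Employer Authorization not required.
Sec. 19-4. offers overnight accommodation; offers tattoo or body-art services → Commercial Authorization required.
Sec. 19-5. employees 59 > 57 → Large Employer License required.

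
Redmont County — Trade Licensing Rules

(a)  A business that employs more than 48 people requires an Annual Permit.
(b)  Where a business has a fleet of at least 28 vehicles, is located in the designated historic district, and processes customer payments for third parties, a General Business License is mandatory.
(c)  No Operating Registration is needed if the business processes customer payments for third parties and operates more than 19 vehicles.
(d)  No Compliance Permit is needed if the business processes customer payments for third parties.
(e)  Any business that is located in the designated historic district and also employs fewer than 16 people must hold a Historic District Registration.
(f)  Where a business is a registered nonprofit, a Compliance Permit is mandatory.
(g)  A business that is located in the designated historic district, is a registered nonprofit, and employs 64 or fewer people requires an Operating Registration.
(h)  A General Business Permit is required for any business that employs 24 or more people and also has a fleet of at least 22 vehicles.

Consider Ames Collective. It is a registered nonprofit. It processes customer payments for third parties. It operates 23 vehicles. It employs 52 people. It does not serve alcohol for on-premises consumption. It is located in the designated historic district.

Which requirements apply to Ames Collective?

(a) employees 52 > 48 → Annual Permit required.
(b) vehicles 23 < 28; is located in the designated historic district; processes customer payments for third parties → General Business License not required.
(c) processes customer payments for third parties; vehicles 23 > 19 → exempt from Operating Registration.
(d) processes customer payments for third parties → exempt from Compliance Permit.
(e) is located in the designated historic district; employees 52 ≥ 16 → Historic District Registration not required.
(f) is a registered nonprofit → Compliance Permit required.
(g) is located in the designated historic district; is a registered nonprofit; employees 52 ≤ 64 → Operating Registration required.
(h) employees 52 ≥ 24; vehicles 23 ≥ 22 → General Business Permit required.

Annual Permit, General Business Permit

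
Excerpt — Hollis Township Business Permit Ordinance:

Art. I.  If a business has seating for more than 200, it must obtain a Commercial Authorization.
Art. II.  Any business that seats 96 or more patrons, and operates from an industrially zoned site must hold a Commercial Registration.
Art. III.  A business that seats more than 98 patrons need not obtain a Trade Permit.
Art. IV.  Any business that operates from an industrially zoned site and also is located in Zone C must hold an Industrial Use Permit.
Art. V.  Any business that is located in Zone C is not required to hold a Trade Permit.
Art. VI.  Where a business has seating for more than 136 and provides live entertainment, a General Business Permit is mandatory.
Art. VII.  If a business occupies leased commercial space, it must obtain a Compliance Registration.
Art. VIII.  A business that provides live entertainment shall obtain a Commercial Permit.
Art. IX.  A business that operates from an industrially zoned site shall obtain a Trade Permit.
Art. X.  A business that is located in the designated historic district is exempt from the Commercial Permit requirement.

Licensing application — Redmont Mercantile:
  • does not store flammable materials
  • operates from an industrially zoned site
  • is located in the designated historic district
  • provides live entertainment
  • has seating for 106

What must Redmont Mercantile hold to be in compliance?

Commercial Registration

Art. I. seating 106 ≤ 200 → Commercial Authorization not required.
Art. II. seating 106 ≥ 96; operates from an industrially zoned site → Commercial Registration required.
Art. III. seating 106 > 98 → exempt from Trade Permit.
Art. IV. operates from an industrially zoned site; is located in the designated historic district (not: is located in Zone C) → Industrial Use Permit not required.
Art. V. is located in the designated historic district (not: is located in Zone C) → Trade Permit exemption does not apply.
Art. VI. seating 106 ≤ 136; provides live entertainment → General Business Permit not required.
Art. VII. operates from an industrially zoned site (not: occupies leased commercial space) → Compliance Registration not required.
Art. VIII. provides live entertainment → Commercial Permit required.
Art. IX. operates from an industrially zoned site → Trade Permit required.
Art. X. is located in the designated historic district → exempt from Commercial Permit.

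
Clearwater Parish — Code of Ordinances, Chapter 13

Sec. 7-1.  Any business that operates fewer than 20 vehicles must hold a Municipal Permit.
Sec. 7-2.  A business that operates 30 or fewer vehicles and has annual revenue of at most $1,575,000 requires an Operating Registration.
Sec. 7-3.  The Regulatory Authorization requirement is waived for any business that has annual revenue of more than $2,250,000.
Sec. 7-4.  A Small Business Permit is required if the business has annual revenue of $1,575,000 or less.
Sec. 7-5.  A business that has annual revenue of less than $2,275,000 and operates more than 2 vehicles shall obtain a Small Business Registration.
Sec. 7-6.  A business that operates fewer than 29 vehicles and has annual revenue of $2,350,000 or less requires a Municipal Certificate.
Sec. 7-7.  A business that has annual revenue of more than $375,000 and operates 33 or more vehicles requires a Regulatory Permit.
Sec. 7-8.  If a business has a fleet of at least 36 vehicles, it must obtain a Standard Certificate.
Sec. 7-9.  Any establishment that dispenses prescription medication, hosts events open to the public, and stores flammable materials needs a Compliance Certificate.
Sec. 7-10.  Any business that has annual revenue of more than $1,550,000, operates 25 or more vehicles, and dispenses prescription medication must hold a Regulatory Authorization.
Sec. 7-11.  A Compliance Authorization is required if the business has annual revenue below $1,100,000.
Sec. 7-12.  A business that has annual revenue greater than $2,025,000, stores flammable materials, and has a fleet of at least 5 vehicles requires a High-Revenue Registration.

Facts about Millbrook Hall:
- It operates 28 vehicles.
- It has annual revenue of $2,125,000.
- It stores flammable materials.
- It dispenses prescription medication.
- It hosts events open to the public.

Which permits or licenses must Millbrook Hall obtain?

Compliance Certificate, High-Revenue Registration, Municipal Certificate, Regulatory Authorization, Small Business Registration

Sec. 7-1. vehicles 28 ≥ 20 → Municipal Permit not required.
Sec. 7-2. vehicles 28 ≤ 30; revenue $2,125,000 > $1,575,000 → Operating Registration not required.
Sec. 7-3. revenue $2,125,000 ≤ $2,250,000 → Regulatory Authorization exemption does not apply.
Sec. 7-4. revenue $2,125,000 > $1,575,000 → Small Business Permit not required.
Sec. 7-5. revenue $2,125,000 < $2,275,000; vehicles 28 > 2 → Small Business Registration required.
Sec. 7-6. vehicles 28 < 29; revenue $2,125,000 ≤ $2,350,000 → Municipal Certificate required.
Sec. 7-7. revenue $2,125,000 > $375,000; vehicles 28 < 33 → Regulatory Permit not required.
Sec. 7-8. vehicles 28 < 36 → Standard Certificate not required.
Sec. 7-9. dispenses prescription medication; hosts events open to the public; stores flammable materials → Compliance Certificate required.
Sec. 7-10. revenue $2,125,000 > $1,550,000; vehicles 28 ≥ 25; dispenses prescription medication → Regulatory Authorization required.
Sec. 7-11. revenue $2,125,000 ≥ $1,100,000 → Compliance Authorization not required.
Sec. 7-12. revenue $2,125,000 > $2,025,000; stores flammable materials; vehicles 28 ≥ 5 → High-Revenue Registration required.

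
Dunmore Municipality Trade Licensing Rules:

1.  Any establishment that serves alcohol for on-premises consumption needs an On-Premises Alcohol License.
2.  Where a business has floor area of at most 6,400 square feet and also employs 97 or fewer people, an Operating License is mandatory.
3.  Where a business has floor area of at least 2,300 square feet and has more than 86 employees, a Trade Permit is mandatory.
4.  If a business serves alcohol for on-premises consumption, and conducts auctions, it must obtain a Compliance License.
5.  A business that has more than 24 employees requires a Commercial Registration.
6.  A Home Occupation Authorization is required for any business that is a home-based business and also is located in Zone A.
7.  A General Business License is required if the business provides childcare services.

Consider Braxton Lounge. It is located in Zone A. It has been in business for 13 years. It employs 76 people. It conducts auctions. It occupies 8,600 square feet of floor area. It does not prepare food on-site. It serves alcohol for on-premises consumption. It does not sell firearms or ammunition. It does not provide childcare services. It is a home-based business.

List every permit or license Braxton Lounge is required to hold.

1. serves alcohol for on-premises consumption → On-Premises Alcohol License required.
2. floor area 8,600 square feet > 6,400 square feet; employees 76 ≤ 97 → Operating License not required.
3. floor area 8,600 square feet ≥ 2,300 square feet; employees 76 ≤ 86 → Trade Permit not required.
4. serves alcohol for on-premises consumption; conducts auctions → Compliance License required.
5. employees 76 > 24 → Commercial Registration required.
6. is a home-based business; is located in Zone A → Home Occupation Authorization required.
7. does not provide childcare services → General Business License not required.

Commercial Registration, Compliance License, Home Occupation Authorization, On-Premises Alcohol License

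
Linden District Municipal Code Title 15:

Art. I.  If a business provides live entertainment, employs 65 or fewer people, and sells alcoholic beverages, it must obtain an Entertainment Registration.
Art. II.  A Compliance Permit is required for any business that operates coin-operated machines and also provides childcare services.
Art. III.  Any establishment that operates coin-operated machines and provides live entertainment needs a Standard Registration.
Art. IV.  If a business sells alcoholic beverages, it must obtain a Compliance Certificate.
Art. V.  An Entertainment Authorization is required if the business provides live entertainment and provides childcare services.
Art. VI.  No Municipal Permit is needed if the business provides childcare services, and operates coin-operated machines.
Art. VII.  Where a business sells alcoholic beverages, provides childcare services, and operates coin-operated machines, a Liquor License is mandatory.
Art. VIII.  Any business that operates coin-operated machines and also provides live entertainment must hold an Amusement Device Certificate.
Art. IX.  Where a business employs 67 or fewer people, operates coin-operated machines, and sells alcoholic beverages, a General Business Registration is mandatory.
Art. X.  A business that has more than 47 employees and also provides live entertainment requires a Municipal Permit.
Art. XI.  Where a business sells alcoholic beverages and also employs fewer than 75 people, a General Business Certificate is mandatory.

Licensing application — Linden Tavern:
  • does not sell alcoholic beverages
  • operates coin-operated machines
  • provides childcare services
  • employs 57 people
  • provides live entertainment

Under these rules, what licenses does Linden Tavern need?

Art. I. provides live entertainment; employees 57 ≤ 65; does not sell alcoholic beverages → Entertainment Registration not required.
Art. II. operates coin-operated machines; provides childcare services → Compliance Permit required.
Art. III. operates coin-operated machines; provides live entertainment → Standard Registration required.
Art. IV. does not sell alcoholic beverages → Compliance Certificate not required.
Art. V. provides live entertainment; provides childcare services → Entertainment Authorization required.
Art. VI. provides childcare services; operates coin-operated machines → exempt from Municipal Permit.
Art. VII. does not sell alcoholic beverages; provides childcare services; operates coin-operated machines → Liquor License not required.
Art. VIII. operates coin-operated machines; provides live entertainment → Amusement Device Certificate required.
Art. IX. employees 57 ≤ 67; operates coin-operated machines; does not sell alcoholic beverages → General Business Registration not required.
Art. X. employees 57 > 47; provides live entertainment → Municipal Permit required.
Art. XI. does not sell alcoholic beverages; employees 57 < 75 → General Business Certificate not required.

Amusement Device Certificate, Compliance Permit, Entertainment Authorization, Standard Registration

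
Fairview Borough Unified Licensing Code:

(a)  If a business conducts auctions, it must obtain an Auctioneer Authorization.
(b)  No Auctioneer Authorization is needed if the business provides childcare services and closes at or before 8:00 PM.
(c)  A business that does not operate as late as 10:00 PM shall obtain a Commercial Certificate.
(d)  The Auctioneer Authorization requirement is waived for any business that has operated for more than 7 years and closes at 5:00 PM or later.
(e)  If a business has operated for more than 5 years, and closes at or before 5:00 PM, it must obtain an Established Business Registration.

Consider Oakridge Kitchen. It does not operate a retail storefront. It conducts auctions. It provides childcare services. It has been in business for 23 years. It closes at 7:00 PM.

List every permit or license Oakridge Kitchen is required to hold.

Commercial Certificate

(a) conducts auctions → Auctioneer Authorization required.
(b) provides childcare services; closes 7:00 PM, at/before 8:00 PM → exempt from Auctioneer Authorization.
(c) closes 7:00 PM, at/before 10:00 PM → Commercial Certificate required.
(d) years in business 23 > 7; closes 7:00 PM, after 5:00 PM → exempt from Auctioneer Authorization.
(e) years in business 23 > 5; closes 7:00 PM, after 5:00 PM → Established Business Registration not required.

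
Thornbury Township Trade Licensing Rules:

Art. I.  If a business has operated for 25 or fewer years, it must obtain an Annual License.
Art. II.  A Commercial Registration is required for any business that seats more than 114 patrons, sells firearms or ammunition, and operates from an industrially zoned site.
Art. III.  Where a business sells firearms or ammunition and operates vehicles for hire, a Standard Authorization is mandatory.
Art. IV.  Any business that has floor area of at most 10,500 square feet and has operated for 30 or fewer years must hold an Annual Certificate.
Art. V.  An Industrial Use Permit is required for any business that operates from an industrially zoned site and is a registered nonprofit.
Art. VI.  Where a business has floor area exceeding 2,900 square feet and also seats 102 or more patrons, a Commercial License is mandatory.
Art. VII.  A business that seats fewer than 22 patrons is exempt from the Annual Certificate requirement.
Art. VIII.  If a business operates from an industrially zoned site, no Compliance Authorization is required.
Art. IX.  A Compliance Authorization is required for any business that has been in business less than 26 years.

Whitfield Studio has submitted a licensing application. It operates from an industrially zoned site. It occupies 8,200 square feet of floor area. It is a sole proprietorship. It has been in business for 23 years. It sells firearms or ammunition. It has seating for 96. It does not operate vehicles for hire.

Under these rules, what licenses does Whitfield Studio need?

Annual Certificate, Annual License

Art. I. years in business 23 ≤ 25 → Annual License required.
Art. II. seating 96 ≤ 114; sells firearms or ammunition; operates from an industrially zoned site → Commercial Registration not required.
Art. III. sells firearms or ammunition; does not operate vehicles for hire → Standard Authorization not required.
Art. IV. floor area 8,200 square feet ≤ 10,500 square feet; years in business 23 ≤ 30 → Annual Certificate required.
Art. V. operates from an industrially zoned site; is a sole proprietorship (not: is a registered nonprofit) → Industrial Use Permit not required.
Art. VI. floor area 8,200 square feet > 2,900 square feet; seating 96 < 102 → Commercial License not required.
Art. VII. seating 96 ≥ 22 → Annual Certificate exemption does not apply.
Art. VIII. operates from an industrially zoned site → exempt from Compliance Authorization.
Art. IX. years in business 23 < 26 → Compliance Authorization required.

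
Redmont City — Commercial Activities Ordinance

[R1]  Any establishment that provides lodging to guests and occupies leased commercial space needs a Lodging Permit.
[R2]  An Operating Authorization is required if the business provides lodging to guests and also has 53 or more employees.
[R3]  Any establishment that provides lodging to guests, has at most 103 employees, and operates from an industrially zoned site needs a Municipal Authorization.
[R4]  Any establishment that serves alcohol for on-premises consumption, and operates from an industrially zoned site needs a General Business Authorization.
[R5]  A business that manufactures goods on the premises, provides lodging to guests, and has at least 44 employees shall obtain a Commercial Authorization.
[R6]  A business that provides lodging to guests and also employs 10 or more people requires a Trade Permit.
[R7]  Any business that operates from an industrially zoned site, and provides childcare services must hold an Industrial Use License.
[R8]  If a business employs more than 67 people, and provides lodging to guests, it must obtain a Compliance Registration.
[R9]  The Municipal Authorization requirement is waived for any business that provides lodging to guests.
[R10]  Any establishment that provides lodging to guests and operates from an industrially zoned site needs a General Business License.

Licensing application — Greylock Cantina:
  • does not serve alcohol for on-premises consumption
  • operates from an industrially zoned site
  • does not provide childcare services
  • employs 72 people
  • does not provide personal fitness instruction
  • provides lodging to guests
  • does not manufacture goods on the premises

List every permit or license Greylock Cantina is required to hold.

[R1] provides lodging to guests; operates from an industrially zoned site (not: occupies leased commercial space) → Lodging Permit not required.
[R2] provides lodging to guests; employees 72 ≥ 53 → Operating Authorization required.
[R3] provides lodging to guests; employees 72 ≤ 103; operates from an industrially zoned site → Municipal Authorization required.
[R4] does not serve alcohol for on-premises consumption; operates from an industrially zoned site → General Business Authorization not required.
[R5] does not manufacture goods on the premises; provides lodging to guests; employees 72 ≥ 44 → Commercial Authorization not required.
[R6] provides lodging to guests; employees 72 ≥ 10 → Trade Permit required.
[R7] operates from an industrially zoned site; does not provide childcare services → Industrial Use License not required.
[R8] employees 72 > 67; provides lodging to guests → Compliance Registration required.
[R9] provides lodging to guests → exempt from Municipal Authorization.
[R10] provides lodging to guests; operates from an industrially zoned site → General Business License required.

Compliance Registration, General Business License, Operating Authorization, Trade Permit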